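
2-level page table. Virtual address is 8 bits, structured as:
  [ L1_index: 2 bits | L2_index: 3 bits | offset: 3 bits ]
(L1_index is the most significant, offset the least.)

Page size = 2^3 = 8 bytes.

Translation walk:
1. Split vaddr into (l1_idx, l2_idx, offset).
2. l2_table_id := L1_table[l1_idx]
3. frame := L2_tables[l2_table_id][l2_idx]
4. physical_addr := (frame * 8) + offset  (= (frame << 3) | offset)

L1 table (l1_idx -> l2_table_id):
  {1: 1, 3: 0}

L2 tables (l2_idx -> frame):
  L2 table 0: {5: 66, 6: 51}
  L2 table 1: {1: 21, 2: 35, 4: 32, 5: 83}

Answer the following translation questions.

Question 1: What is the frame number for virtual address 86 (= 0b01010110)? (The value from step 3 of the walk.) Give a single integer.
Answer: 35

Derivation:
vaddr = 86: l1_idx=1, l2_idx=2
L1[1] = 1; L2[1][2] = 35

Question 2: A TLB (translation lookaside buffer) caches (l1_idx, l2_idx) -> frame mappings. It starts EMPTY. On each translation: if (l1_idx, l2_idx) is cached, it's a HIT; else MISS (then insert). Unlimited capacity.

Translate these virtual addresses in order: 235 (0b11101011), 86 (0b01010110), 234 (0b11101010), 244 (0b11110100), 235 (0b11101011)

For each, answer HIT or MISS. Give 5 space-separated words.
Answer: MISS MISS HIT MISS HIT

Derivation:
vaddr=235: (3,5) not in TLB -> MISS, insert
vaddr=86: (1,2) not in TLB -> MISS, insert
vaddr=234: (3,5) in TLB -> HIT
vaddr=244: (3,6) not in TLB -> MISS, insert
vaddr=235: (3,5) in TLB -> HIT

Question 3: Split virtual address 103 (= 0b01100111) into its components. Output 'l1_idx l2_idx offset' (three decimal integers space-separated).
Answer: 1 4 7

Derivation:
vaddr = 103 = 0b01100111
  top 2 bits -> l1_idx = 1
  next 3 bits -> l2_idx = 4
  bottom 3 bits -> offset = 7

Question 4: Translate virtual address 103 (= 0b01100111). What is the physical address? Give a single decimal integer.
Answer: 263

Derivation:
vaddr = 103 = 0b01100111
Split: l1_idx=1, l2_idx=4, offset=7
L1[1] = 1
L2[1][4] = 32
paddr = 32 * 8 + 7 = 263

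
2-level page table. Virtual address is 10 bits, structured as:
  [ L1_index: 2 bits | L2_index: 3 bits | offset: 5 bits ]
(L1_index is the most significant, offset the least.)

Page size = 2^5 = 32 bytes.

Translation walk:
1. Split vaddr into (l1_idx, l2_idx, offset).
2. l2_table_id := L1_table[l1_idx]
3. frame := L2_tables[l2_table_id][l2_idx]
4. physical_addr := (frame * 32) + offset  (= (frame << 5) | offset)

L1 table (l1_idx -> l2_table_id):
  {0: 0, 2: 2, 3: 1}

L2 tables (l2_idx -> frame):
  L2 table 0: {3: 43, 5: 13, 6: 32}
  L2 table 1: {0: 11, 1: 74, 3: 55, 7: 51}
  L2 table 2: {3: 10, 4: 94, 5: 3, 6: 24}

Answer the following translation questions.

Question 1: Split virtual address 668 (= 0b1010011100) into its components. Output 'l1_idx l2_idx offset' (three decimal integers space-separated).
Answer: 2 4 28

Derivation:
vaddr = 668 = 0b1010011100
  top 2 bits -> l1_idx = 2
  next 3 bits -> l2_idx = 4
  bottom 5 bits -> offset = 28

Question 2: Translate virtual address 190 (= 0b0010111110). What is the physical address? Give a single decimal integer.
Answer: 446

Derivation:
vaddr = 190 = 0b0010111110
Split: l1_idx=0, l2_idx=5, offset=30
L1[0] = 0
L2[0][5] = 13
paddr = 13 * 32 + 30 = 446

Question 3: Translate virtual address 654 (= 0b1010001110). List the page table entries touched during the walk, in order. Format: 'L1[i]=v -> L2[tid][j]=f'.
Answer: L1[2]=2 -> L2[2][4]=94

Derivation:
vaddr = 654 = 0b1010001110
Split: l1_idx=2, l2_idx=4, offset=14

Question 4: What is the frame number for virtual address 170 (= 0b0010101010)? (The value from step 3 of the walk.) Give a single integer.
vaddr = 170: l1_idx=0, l2_idx=5
L1[0] = 0; L2[0][5] = 13

Answer: 13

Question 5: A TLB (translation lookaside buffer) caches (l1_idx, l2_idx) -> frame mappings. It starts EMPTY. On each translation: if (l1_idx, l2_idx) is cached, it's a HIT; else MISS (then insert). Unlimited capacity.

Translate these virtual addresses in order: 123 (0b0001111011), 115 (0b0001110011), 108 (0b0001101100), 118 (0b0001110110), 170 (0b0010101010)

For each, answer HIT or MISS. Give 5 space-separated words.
Answer: MISS HIT HIT HIT MISS

Derivation:
vaddr=123: (0,3) not in TLB -> MISS, insert
vaddr=115: (0,3) in TLB -> HIT
vaddr=108: (0,3) in TLB -> HIT
vaddr=118: (0,3) in TLB -> HIT
vaddr=170: (0,5) not in TLB -> MISS, insert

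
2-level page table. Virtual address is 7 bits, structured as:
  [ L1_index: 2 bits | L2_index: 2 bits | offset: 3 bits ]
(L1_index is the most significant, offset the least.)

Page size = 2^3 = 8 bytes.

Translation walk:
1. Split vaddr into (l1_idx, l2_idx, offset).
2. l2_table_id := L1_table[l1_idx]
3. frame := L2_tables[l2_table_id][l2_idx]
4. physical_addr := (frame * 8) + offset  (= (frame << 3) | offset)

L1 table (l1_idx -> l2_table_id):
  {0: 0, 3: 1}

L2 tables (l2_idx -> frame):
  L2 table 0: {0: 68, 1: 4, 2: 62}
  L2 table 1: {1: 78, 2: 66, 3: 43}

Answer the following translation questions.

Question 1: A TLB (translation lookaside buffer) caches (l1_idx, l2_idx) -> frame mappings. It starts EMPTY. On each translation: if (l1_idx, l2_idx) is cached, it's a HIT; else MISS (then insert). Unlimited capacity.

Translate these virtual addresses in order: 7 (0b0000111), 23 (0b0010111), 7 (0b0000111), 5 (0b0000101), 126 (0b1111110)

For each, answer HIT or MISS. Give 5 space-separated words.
vaddr=7: (0,0) not in TLB -> MISS, insert
vaddr=23: (0,2) not in TLB -> MISS, insert
vaddr=7: (0,0) in TLB -> HIT
vaddr=5: (0,0) in TLB -> HIT
vaddr=126: (3,3) not in TLB -> MISS, insert

Answer: MISS MISS HIT HIT MISS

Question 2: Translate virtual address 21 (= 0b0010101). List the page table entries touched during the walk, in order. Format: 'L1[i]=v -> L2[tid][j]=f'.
Answer: L1[0]=0 -> L2[0][2]=62

Derivation:
vaddr = 21 = 0b0010101
Split: l1_idx=0, l2_idx=2, offset=5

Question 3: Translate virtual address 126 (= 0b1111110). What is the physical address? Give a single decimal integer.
Answer: 350

Derivation:
vaddr = 126 = 0b1111110
Split: l1_idx=3, l2_idx=3, offset=6
L1[3] = 1
L2[1][3] = 43
paddr = 43 * 8 + 6 = 350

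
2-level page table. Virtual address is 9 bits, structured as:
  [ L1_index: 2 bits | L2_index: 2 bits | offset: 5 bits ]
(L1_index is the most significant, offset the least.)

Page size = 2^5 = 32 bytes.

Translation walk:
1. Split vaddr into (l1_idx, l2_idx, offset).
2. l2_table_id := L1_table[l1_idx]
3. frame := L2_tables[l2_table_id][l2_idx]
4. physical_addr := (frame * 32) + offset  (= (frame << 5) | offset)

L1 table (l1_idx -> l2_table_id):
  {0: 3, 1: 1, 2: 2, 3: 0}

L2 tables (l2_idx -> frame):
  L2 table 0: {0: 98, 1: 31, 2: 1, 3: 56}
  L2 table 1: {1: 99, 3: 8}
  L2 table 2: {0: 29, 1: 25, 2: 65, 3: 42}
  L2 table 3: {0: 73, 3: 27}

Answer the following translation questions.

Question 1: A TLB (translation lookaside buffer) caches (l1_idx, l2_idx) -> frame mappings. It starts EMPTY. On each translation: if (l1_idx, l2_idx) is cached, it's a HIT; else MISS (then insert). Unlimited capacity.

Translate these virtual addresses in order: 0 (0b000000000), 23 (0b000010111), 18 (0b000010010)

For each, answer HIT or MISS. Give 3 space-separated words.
vaddr=0: (0,0) not in TLB -> MISS, insert
vaddr=23: (0,0) in TLB -> HIT
vaddr=18: (0,0) in TLB -> HIT

Answer: MISS HIT HIT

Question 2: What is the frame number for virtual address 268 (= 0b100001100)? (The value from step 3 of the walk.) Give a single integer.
Answer: 29

Derivation:
vaddr = 268: l1_idx=2, l2_idx=0
L1[2] = 2; L2[2][0] = 29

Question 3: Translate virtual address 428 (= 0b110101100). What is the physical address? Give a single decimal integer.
Answer: 1004

Derivation:
vaddr = 428 = 0b110101100
Split: l1_idx=3, l2_idx=1, offset=12
L1[3] = 0
L2[0][1] = 31
paddr = 31 * 32 + 12 = 1004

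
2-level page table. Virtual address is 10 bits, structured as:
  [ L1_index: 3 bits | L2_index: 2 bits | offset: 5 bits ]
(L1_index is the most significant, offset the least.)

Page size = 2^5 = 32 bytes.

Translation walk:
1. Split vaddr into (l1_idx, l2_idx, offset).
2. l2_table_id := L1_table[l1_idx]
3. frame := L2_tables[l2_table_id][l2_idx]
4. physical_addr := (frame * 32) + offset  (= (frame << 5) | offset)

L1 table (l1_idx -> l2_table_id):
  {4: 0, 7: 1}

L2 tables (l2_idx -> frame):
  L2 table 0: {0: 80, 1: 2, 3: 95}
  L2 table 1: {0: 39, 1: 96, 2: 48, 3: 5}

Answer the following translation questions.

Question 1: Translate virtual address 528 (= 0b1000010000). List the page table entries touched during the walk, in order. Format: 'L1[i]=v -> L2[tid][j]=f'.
Answer: L1[4]=0 -> L2[0][0]=80

Derivation:
vaddr = 528 = 0b1000010000
Split: l1_idx=4, l2_idx=0, offset=16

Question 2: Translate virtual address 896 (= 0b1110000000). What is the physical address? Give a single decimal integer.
vaddr = 896 = 0b1110000000
Split: l1_idx=7, l2_idx=0, offset=0
L1[7] = 1
L2[1][0] = 39
paddr = 39 * 32 + 0 = 1248

Answer: 1248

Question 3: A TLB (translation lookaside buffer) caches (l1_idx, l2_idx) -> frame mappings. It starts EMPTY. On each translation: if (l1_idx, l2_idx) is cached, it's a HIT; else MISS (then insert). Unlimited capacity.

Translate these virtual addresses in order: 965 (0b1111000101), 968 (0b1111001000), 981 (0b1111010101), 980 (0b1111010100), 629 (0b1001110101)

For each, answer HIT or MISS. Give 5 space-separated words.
vaddr=965: (7,2) not in TLB -> MISS, insert
vaddr=968: (7,2) in TLB -> HIT
vaddr=981: (7,2) in TLB -> HIT
vaddr=980: (7,2) in TLB -> HIT
vaddr=629: (4,3) not in TLB -> MISS, insert

Answer: MISS HIT HIT HIT MISS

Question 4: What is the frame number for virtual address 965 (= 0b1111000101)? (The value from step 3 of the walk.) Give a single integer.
Answer: 48

Derivation:
vaddr = 965: l1_idx=7, l2_idx=2
L1[7] = 1; L2[1][2] = 48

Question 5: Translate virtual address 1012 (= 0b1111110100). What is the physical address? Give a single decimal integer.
Answer: 180

Derivation:
vaddr = 1012 = 0b1111110100
Split: l1_idx=7, l2_idx=3, offset=20
L1[7] = 1
L2[1][3] = 5
paddr = 5 * 32 + 20 = 180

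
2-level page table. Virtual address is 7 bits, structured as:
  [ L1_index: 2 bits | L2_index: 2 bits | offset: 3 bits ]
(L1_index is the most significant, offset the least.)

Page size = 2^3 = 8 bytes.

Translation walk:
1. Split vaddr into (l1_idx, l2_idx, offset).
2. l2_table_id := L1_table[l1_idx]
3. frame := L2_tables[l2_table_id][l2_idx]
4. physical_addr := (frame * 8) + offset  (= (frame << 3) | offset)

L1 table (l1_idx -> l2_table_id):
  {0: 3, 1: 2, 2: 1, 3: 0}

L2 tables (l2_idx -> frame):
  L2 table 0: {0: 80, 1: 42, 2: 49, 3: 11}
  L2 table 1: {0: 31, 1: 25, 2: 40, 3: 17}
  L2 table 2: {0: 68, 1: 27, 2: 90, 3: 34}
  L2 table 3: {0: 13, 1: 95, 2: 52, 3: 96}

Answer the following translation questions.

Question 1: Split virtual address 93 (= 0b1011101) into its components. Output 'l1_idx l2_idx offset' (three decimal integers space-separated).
Answer: 2 3 5

Derivation:
vaddr = 93 = 0b1011101
  top 2 bits -> l1_idx = 2
  next 2 bits -> l2_idx = 3
  bottom 3 bits -> offset = 5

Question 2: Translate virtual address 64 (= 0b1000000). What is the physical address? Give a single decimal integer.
vaddr = 64 = 0b1000000
Split: l1_idx=2, l2_idx=0, offset=0
L1[2] = 1
L2[1][0] = 31
paddr = 31 * 8 + 0 = 248

Answer: 248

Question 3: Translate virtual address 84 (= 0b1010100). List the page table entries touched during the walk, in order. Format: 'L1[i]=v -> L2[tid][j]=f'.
vaddr = 84 = 0b1010100
Split: l1_idx=2, l2_idx=2, offset=4

Answer: L1[2]=1 -> L2[1][2]=40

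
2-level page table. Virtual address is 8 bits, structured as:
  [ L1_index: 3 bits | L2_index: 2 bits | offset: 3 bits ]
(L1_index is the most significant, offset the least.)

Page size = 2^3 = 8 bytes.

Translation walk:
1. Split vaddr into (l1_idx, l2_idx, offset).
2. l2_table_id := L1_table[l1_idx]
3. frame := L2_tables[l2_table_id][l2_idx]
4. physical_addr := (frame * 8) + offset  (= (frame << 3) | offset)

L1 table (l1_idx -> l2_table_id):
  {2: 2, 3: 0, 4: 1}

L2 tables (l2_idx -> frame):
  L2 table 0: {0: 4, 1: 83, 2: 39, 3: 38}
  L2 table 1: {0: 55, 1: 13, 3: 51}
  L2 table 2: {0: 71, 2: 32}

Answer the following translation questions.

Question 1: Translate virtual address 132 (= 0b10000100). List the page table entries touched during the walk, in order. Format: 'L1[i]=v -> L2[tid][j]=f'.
vaddr = 132 = 0b10000100
Split: l1_idx=4, l2_idx=0, offset=4

Answer: L1[4]=1 -> L2[1][0]=55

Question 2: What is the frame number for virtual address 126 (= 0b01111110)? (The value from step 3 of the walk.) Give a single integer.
vaddr = 126: l1_idx=3, l2_idx=3
L1[3] = 0; L2[0][3] = 38

Answer: 38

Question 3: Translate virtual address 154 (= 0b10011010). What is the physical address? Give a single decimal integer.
vaddr = 154 = 0b10011010
Split: l1_idx=4, l2_idx=3, offset=2
L1[4] = 1
L2[1][3] = 51
paddr = 51 * 8 + 2 = 410

Answer: 410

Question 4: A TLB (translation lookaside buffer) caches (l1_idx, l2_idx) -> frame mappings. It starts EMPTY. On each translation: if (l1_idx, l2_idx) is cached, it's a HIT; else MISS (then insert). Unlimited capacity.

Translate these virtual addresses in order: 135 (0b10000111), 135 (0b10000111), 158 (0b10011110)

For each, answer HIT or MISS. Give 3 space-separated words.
Answer: MISS HIT MISS

Derivation:
vaddr=135: (4,0) not in TLB -> MISS, insert
vaddr=135: (4,0) in TLB -> HIT
vaddr=158: (4,3) not in TLB -> MISS, insert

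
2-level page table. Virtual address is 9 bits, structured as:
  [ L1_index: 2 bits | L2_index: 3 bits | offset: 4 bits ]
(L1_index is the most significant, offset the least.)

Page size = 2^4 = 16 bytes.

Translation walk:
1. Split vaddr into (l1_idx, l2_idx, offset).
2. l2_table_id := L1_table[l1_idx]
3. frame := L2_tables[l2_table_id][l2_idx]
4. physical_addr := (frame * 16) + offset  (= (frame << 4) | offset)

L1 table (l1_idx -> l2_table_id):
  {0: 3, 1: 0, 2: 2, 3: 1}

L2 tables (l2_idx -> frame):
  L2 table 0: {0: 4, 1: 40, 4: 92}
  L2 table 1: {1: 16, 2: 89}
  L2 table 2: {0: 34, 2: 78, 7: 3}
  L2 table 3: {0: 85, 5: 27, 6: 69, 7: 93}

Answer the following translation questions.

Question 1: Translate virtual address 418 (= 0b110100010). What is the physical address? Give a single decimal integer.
Answer: 1426

Derivation:
vaddr = 418 = 0b110100010
Split: l1_idx=3, l2_idx=2, offset=2
L1[3] = 1
L2[1][2] = 89
paddr = 89 * 16 + 2 = 1426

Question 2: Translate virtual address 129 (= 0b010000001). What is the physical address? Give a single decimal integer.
vaddr = 129 = 0b010000001
Split: l1_idx=1, l2_idx=0, offset=1
L1[1] = 0
L2[0][0] = 4
paddr = 4 * 16 + 1 = 65

Answer: 65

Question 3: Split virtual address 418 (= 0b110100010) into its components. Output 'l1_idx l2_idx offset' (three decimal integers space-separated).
vaddr = 418 = 0b110100010
  top 2 bits -> l1_idx = 3
  next 3 bits -> l2_idx = 2
  bottom 4 bits -> offset = 2

Answer: 3 2 2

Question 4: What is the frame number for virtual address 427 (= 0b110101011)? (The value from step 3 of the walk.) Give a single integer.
Answer: 89

Derivation:
vaddr = 427: l1_idx=3, l2_idx=2
L1[3] = 1; L2[1][2] = 89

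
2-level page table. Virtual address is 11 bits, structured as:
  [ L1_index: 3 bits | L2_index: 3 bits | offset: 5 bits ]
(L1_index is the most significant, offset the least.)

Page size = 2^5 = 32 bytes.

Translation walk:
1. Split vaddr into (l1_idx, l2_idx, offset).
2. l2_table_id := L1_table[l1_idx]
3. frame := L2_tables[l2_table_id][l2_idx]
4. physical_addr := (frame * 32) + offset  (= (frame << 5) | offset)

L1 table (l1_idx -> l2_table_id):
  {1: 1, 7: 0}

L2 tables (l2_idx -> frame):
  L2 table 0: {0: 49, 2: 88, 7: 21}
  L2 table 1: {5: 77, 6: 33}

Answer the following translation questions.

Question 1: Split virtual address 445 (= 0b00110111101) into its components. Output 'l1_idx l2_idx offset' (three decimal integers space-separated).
Answer: 1 5 29

Derivation:
vaddr = 445 = 0b00110111101
  top 3 bits -> l1_idx = 1
  next 3 bits -> l2_idx = 5
  bottom 5 bits -> offset = 29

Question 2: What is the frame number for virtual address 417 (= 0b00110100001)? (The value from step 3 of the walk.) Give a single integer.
vaddr = 417: l1_idx=1, l2_idx=5
L1[1] = 1; L2[1][5] = 77

Answer: 77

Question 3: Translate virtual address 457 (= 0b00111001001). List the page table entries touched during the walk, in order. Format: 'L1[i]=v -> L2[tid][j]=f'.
vaddr = 457 = 0b00111001001
Split: l1_idx=1, l2_idx=6, offset=9

Answer: L1[1]=1 -> L2[1][6]=33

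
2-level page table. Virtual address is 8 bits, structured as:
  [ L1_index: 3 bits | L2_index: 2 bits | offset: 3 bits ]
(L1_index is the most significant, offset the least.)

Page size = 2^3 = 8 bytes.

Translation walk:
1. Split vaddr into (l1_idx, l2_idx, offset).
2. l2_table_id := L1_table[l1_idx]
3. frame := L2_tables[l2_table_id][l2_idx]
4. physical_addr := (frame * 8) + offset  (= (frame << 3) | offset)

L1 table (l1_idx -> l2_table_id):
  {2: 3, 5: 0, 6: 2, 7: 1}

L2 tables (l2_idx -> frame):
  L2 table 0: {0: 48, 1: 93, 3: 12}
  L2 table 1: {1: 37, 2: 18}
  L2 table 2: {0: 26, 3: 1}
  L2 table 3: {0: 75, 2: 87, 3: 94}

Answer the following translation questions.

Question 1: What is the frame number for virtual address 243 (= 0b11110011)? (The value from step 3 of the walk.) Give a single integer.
vaddr = 243: l1_idx=7, l2_idx=2
L1[7] = 1; L2[1][2] = 18

Answer: 18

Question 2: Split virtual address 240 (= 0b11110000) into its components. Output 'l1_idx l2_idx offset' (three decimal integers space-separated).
vaddr = 240 = 0b11110000
  top 3 bits -> l1_idx = 7
  next 2 bits -> l2_idx = 2
  bottom 3 bits -> offset = 0

Answer: 7 2 0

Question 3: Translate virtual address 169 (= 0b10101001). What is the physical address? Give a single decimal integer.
Answer: 745

Derivation:
vaddr = 169 = 0b10101001
Split: l1_idx=5, l2_idx=1, offset=1
L1[5] = 0
L2[0][1] = 93
paddr = 93 * 8 + 1 = 745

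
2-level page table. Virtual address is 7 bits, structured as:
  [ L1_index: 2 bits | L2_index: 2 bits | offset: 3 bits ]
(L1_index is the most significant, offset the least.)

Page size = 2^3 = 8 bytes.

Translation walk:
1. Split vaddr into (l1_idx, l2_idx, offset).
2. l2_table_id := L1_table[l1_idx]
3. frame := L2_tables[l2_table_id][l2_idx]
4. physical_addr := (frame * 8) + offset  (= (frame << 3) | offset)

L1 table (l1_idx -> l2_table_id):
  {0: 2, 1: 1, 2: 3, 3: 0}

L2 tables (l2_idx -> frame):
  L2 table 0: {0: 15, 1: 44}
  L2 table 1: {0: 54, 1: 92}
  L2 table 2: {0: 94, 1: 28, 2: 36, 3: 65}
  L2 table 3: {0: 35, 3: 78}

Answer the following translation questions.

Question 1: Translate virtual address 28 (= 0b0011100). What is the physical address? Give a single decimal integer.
Answer: 524

Derivation:
vaddr = 28 = 0b0011100
Split: l1_idx=0, l2_idx=3, offset=4
L1[0] = 2
L2[2][3] = 65
paddr = 65 * 8 + 4 = 524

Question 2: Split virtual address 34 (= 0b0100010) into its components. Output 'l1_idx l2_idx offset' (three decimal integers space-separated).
Answer: 1 0 2

Derivation:
vaddr = 34 = 0b0100010
  top 2 bits -> l1_idx = 1
  next 2 bits -> l2_idx = 0
  bottom 3 bits -> offset = 2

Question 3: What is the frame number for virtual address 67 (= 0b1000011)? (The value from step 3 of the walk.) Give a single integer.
Answer: 35

Derivation:
vaddr = 67: l1_idx=2, l2_idx=0
L1[2] = 3; L2[3][0] = 35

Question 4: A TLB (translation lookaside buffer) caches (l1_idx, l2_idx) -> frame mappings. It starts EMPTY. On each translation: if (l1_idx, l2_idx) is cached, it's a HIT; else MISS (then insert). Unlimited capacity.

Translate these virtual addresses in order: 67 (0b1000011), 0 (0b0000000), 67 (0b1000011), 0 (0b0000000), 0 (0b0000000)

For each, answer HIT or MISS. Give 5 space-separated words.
Answer: MISS MISS HIT HIT HIT

Derivation:
vaddr=67: (2,0) not in TLB -> MISS, insert
vaddr=0: (0,0) not in TLB -> MISS, insert
vaddr=67: (2,0) in TLB -> HIT
vaddr=0: (0,0) in TLB -> HIT
vaddr=0: (0,0) in TLB -> HIT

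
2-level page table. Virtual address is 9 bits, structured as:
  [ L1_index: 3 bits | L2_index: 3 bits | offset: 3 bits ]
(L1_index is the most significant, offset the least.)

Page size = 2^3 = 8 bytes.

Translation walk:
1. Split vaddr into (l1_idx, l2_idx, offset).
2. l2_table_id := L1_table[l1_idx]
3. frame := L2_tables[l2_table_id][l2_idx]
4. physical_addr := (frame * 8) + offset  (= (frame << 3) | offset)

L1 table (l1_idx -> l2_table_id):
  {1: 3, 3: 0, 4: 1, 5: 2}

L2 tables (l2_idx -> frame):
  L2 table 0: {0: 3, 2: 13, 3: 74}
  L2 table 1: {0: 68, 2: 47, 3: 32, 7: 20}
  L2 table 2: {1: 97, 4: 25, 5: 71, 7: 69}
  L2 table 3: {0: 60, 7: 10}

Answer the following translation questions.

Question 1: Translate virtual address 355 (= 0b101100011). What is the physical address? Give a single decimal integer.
Answer: 203

Derivation:
vaddr = 355 = 0b101100011
Split: l1_idx=5, l2_idx=4, offset=3
L1[5] = 2
L2[2][4] = 25
paddr = 25 * 8 + 3 = 203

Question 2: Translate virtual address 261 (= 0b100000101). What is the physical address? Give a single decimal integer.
vaddr = 261 = 0b100000101
Split: l1_idx=4, l2_idx=0, offset=5
L1[4] = 1
L2[1][0] = 68
paddr = 68 * 8 + 5 = 549

Answer: 549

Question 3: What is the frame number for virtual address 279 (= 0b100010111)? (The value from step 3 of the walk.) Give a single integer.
vaddr = 279: l1_idx=4, l2_idx=2
L1[4] = 1; L2[1][2] = 47

Answer: 47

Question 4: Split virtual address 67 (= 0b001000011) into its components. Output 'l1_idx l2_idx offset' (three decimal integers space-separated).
vaddr = 67 = 0b001000011
  top 3 bits -> l1_idx = 1
  next 3 bits -> l2_idx = 0
  bottom 3 bits -> offset = 3

Answer: 1 0 3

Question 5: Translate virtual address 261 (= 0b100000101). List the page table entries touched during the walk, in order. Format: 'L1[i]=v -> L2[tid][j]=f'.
Answer: L1[4]=1 -> L2[1][0]=68

Derivation:
vaddr = 261 = 0b100000101
Split: l1_idx=4, l2_idx=0, offset=5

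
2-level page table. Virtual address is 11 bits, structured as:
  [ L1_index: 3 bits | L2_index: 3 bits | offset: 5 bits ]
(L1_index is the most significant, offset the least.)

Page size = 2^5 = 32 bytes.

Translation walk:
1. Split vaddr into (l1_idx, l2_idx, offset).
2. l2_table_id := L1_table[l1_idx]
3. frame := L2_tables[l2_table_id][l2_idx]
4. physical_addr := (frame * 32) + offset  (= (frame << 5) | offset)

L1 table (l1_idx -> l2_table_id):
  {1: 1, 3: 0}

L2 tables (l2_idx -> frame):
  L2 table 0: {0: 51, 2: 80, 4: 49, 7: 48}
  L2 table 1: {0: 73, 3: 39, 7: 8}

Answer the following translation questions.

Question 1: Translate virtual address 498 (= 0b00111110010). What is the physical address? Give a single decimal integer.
Answer: 274

Derivation:
vaddr = 498 = 0b00111110010
Split: l1_idx=1, l2_idx=7, offset=18
L1[1] = 1
L2[1][7] = 8
paddr = 8 * 32 + 18 = 274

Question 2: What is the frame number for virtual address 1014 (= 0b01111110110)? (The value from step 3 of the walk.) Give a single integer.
vaddr = 1014: l1_idx=3, l2_idx=7
L1[3] = 0; L2[0][7] = 48

Answer: 48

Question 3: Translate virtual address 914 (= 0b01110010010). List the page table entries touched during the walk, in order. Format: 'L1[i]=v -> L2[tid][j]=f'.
Answer: L1[3]=0 -> L2[0][4]=49

Derivation:
vaddr = 914 = 0b01110010010
Split: l1_idx=3, l2_idx=4, offset=18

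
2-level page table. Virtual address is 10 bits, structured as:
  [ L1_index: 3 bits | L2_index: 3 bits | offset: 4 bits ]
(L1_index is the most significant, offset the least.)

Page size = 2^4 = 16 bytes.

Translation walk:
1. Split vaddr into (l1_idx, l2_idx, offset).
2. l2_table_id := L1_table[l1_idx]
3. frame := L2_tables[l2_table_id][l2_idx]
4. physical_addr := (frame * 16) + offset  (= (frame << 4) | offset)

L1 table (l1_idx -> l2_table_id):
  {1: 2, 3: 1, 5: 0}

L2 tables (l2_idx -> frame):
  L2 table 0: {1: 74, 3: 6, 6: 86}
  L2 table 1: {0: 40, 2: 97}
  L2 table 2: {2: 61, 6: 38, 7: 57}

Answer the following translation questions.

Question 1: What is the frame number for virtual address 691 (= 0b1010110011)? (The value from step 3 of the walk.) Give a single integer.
Answer: 6

Derivation:
vaddr = 691: l1_idx=5, l2_idx=3
L1[5] = 0; L2[0][3] = 6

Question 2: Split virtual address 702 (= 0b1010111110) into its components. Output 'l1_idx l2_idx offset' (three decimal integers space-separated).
Answer: 5 3 14

Derivation:
vaddr = 702 = 0b1010111110
  top 3 bits -> l1_idx = 5
  next 3 bits -> l2_idx = 3
  bottom 4 bits -> offset = 14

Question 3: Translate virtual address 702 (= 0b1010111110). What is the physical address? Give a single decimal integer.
Answer: 110

Derivation:
vaddr = 702 = 0b1010111110
Split: l1_idx=5, l2_idx=3, offset=14
L1[5] = 0
L2[0][3] = 6
paddr = 6 * 16 + 14 = 110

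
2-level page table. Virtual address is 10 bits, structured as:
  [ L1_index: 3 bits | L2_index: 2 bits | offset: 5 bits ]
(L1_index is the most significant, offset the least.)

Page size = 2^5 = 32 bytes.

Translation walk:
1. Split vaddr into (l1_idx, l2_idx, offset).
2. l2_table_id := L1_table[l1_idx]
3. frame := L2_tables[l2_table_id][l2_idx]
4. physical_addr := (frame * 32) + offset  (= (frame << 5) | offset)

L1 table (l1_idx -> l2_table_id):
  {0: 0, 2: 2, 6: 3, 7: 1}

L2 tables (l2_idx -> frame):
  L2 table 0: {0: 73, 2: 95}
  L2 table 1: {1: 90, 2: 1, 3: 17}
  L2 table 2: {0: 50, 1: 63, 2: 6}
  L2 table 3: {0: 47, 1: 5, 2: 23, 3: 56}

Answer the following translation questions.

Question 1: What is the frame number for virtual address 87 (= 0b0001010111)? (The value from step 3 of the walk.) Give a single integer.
Answer: 95

Derivation:
vaddr = 87: l1_idx=0, l2_idx=2
L1[0] = 0; L2[0][2] = 95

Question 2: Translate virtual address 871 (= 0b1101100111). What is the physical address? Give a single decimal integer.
vaddr = 871 = 0b1101100111
Split: l1_idx=6, l2_idx=3, offset=7
L1[6] = 3
L2[3][3] = 56
paddr = 56 * 32 + 7 = 1799

Answer: 1799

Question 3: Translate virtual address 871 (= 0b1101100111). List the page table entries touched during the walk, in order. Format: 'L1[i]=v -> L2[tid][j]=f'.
vaddr = 871 = 0b1101100111
Split: l1_idx=6, l2_idx=3, offset=7

Answer: L1[6]=3 -> L2[3][3]=56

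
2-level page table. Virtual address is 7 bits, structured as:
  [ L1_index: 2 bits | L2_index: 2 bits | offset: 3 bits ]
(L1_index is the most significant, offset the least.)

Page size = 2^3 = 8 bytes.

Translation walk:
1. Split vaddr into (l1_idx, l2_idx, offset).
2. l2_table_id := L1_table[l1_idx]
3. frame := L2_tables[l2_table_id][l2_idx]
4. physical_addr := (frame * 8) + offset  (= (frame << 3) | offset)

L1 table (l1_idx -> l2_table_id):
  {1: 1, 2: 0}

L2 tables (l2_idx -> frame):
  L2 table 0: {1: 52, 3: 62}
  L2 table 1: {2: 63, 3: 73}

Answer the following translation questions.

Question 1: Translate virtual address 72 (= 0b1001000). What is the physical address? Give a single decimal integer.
vaddr = 72 = 0b1001000
Split: l1_idx=2, l2_idx=1, offset=0
L1[2] = 0
L2[0][1] = 52
paddr = 52 * 8 + 0 = 416

Answer: 416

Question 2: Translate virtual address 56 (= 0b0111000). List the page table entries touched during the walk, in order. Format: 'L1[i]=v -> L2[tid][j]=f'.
Answer: L1[1]=1 -> L2[1][3]=73

Derivation:
vaddr = 56 = 0b0111000
Split: l1_idx=1, l2_idx=3, offset=0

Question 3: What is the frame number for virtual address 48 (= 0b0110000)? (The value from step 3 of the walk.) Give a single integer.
Answer: 63

Derivation:
vaddr = 48: l1_idx=1, l2_idx=2
L1[1] = 1; L2[1][2] = 63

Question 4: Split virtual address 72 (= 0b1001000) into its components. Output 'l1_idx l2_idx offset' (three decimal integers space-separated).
Answer: 2 1 0

Derivation:
vaddr = 72 = 0b1001000
  top 2 bits -> l1_idx = 2
  next 2 bits -> l2_idx = 1
  bottom 3 bits -> offset = 0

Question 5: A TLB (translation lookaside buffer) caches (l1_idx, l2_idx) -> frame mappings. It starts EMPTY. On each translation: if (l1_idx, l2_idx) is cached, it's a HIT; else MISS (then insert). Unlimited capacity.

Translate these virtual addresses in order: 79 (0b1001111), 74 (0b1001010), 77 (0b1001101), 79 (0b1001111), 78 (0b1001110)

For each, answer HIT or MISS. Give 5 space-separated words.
vaddr=79: (2,1) not in TLB -> MISS, insert
vaddr=74: (2,1) in TLB -> HIT
vaddr=77: (2,1) in TLB -> HIT
vaddr=79: (2,1) in TLB -> HIT
vaddr=78: (2,1) in TLB -> HIT

Answer: MISS HIT HIT HIT HIT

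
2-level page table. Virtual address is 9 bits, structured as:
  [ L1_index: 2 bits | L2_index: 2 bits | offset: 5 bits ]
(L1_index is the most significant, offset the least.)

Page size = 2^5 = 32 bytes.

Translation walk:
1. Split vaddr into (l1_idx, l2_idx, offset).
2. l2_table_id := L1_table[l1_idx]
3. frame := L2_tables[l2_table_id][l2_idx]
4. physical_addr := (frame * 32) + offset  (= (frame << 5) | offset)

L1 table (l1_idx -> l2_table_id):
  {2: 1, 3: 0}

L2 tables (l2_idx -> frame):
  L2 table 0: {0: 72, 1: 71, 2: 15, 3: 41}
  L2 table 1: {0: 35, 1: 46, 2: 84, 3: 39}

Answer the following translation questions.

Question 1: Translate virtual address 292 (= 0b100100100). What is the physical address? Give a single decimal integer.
vaddr = 292 = 0b100100100
Split: l1_idx=2, l2_idx=1, offset=4
L1[2] = 1
L2[1][1] = 46
paddr = 46 * 32 + 4 = 1476

Answer: 1476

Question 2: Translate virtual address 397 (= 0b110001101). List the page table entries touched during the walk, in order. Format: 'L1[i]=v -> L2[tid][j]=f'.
Answer: L1[3]=0 -> L2[0][0]=72

Derivation:
vaddr = 397 = 0b110001101
Split: l1_idx=3, l2_idx=0, offset=13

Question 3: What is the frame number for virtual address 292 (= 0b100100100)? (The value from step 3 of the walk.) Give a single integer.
Answer: 46

Derivation:
vaddr = 292: l1_idx=2, l2_idx=1
L1[2] = 1; L2[1][1] = 46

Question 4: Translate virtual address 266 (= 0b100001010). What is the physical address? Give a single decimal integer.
vaddr = 266 = 0b100001010
Split: l1_idx=2, l2_idx=0, offset=10
L1[2] = 1
L2[1][0] = 35
paddr = 35 * 32 + 10 = 1130

Answer: 1130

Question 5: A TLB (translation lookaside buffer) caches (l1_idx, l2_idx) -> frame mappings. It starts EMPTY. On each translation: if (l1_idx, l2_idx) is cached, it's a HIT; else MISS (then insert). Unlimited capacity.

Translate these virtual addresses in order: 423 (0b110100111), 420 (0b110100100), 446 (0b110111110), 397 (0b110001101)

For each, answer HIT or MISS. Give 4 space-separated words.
Answer: MISS HIT HIT MISS

Derivation:
vaddr=423: (3,1) not in TLB -> MISS, insert
vaddr=420: (3,1) in TLB -> HIT
vaddr=446: (3,1) in TLB -> HIT
vaddr=397: (3,0) not in TLB -> MISS, insert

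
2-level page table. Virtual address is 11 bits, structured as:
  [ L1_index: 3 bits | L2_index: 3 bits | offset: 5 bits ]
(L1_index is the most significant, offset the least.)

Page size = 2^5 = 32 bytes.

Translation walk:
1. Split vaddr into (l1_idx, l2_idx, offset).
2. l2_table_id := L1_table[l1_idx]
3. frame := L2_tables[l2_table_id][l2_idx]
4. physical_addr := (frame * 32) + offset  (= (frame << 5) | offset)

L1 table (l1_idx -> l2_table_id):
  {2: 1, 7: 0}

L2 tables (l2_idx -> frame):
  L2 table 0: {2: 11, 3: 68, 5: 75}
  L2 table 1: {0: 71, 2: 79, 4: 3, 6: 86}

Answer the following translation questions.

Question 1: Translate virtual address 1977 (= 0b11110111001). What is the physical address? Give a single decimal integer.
Answer: 2425

Derivation:
vaddr = 1977 = 0b11110111001
Split: l1_idx=7, l2_idx=5, offset=25
L1[7] = 0
L2[0][5] = 75
paddr = 75 * 32 + 25 = 2425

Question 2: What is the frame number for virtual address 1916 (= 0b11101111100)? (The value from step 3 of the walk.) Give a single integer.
vaddr = 1916: l1_idx=7, l2_idx=3
L1[7] = 0; L2[0][3] = 68

Answer: 68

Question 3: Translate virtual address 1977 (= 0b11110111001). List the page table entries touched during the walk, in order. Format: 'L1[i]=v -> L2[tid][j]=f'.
Answer: L1[7]=0 -> L2[0][5]=75

Derivation:
vaddr = 1977 = 0b11110111001
Split: l1_idx=7, l2_idx=5, offset=25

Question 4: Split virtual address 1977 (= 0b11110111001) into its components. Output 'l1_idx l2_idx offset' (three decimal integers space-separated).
vaddr = 1977 = 0b11110111001
  top 3 bits -> l1_idx = 7
  next 3 bits -> l2_idx = 5
  bottom 5 bits -> offset = 25

Answer: 7 5 25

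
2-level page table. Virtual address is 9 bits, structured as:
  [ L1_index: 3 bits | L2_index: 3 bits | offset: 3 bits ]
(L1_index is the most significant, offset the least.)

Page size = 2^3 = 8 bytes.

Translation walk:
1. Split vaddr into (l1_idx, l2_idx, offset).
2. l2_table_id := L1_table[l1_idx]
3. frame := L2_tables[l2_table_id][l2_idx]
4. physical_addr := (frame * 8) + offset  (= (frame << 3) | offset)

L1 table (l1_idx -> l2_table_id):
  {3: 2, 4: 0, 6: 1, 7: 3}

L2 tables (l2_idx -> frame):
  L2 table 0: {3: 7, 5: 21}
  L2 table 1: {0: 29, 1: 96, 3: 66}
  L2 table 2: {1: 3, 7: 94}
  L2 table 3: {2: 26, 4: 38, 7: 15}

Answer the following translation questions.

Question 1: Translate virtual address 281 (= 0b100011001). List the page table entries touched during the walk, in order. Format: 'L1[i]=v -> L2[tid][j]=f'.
Answer: L1[4]=0 -> L2[0][3]=7

Derivation:
vaddr = 281 = 0b100011001
Split: l1_idx=4, l2_idx=3, offset=1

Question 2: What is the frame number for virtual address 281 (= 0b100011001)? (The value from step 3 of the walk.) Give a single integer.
Answer: 7

Derivation:
vaddr = 281: l1_idx=4, l2_idx=3
L1[4] = 0; L2[0][3] = 7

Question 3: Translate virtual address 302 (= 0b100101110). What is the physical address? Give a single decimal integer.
vaddr = 302 = 0b100101110
Split: l1_idx=4, l2_idx=5, offset=6
L1[4] = 0
L2[0][5] = 21
paddr = 21 * 8 + 6 = 174

Answer: 174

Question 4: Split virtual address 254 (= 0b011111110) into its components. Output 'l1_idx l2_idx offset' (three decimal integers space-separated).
Answer: 3 7 6

Derivation:
vaddr = 254 = 0b011111110
  top 3 bits -> l1_idx = 3
  next 3 bits -> l2_idx = 7
  bottom 3 bits -> offset = 6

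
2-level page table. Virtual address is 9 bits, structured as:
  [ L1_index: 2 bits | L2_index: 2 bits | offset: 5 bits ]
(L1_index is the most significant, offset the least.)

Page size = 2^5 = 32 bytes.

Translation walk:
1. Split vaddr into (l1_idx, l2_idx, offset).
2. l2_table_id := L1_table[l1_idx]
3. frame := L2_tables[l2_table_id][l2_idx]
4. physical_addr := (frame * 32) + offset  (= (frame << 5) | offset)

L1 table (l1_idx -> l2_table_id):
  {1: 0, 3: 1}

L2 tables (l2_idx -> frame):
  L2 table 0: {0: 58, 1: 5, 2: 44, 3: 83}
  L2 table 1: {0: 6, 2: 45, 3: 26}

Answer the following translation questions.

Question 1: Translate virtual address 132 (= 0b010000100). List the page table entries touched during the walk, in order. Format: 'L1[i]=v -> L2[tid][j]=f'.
Answer: L1[1]=0 -> L2[0][0]=58

Derivation:
vaddr = 132 = 0b010000100
Split: l1_idx=1, l2_idx=0, offset=4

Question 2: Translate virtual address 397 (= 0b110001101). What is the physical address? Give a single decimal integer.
Answer: 205

Derivation:
vaddr = 397 = 0b110001101
Split: l1_idx=3, l2_idx=0, offset=13
L1[3] = 1
L2[1][0] = 6
paddr = 6 * 32 + 13 = 205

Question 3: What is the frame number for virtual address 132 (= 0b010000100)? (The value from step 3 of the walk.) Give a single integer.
Answer: 58

Derivation:
vaddr = 132: l1_idx=1, l2_idx=0
L1[1] = 0; L2[0][0] = 58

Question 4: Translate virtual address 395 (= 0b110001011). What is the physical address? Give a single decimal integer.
Answer: 203

Derivation:
vaddr = 395 = 0b110001011
Split: l1_idx=3, l2_idx=0, offset=11
L1[3] = 1
L2[1][0] = 6
paddr = 6 * 32 + 11 = 203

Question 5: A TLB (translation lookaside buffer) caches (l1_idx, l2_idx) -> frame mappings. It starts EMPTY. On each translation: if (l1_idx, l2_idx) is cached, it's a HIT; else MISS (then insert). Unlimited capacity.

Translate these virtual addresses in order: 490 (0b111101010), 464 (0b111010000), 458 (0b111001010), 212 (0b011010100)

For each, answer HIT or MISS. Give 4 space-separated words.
vaddr=490: (3,3) not in TLB -> MISS, insert
vaddr=464: (3,2) not in TLB -> MISS, insert
vaddr=458: (3,2) in TLB -> HIT
vaddr=212: (1,2) not in TLB -> MISS, insert

Answer: MISS MISS HIT MISS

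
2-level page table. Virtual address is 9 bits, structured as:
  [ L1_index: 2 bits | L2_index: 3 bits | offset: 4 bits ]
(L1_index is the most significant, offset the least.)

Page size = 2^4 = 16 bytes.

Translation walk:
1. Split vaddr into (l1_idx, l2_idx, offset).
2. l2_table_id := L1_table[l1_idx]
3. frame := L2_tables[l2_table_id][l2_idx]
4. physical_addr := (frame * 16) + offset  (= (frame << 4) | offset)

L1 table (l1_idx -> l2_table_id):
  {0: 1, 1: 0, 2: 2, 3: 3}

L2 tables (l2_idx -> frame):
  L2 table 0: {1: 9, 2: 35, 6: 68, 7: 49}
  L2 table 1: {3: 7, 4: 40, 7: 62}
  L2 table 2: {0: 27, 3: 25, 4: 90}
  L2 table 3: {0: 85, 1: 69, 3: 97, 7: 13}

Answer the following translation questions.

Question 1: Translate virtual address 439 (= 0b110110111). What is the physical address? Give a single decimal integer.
vaddr = 439 = 0b110110111
Split: l1_idx=3, l2_idx=3, offset=7
L1[3] = 3
L2[3][3] = 97
paddr = 97 * 16 + 7 = 1559

Answer: 1559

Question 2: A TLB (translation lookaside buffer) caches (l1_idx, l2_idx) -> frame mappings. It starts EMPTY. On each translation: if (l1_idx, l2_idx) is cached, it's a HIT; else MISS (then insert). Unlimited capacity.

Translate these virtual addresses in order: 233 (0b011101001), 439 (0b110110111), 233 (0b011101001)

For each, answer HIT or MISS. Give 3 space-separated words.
Answer: MISS MISS HIT

Derivation:
vaddr=233: (1,6) not in TLB -> MISS, insert
vaddr=439: (3,3) not in TLB -> MISS, insert
vaddr=233: (1,6) in TLB -> HIT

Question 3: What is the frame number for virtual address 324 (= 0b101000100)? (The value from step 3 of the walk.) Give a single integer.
vaddr = 324: l1_idx=2, l2_idx=4
L1[2] = 2; L2[2][4] = 90

Answer: 90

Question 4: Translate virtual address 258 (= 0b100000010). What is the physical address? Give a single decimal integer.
Answer: 434

Derivation:
vaddr = 258 = 0b100000010
Split: l1_idx=2, l2_idx=0, offset=2
L1[2] = 2
L2[2][0] = 27
paddr = 27 * 16 + 2 = 434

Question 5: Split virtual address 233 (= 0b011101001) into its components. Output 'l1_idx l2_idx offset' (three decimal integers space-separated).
Answer: 1 6 9

Derivation:
vaddr = 233 = 0b011101001
  top 2 bits -> l1_idx = 1
  next 3 bits -> l2_idx = 6
  bottom 4 bits -> offset = 9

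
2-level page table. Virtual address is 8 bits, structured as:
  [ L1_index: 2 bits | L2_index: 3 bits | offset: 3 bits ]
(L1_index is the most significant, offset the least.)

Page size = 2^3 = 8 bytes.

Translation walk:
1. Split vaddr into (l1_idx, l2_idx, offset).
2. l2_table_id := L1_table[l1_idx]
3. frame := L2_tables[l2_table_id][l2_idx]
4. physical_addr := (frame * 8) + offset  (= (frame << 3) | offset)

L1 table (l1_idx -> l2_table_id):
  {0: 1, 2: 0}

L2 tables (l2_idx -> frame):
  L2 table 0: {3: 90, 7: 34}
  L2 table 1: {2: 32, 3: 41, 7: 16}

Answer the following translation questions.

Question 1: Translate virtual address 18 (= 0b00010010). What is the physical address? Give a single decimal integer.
Answer: 258

Derivation:
vaddr = 18 = 0b00010010
Split: l1_idx=0, l2_idx=2, offset=2
L1[0] = 1
L2[1][2] = 32
paddr = 32 * 8 + 2 = 258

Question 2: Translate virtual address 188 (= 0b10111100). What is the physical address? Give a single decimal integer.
Answer: 276

Derivation:
vaddr = 188 = 0b10111100
Split: l1_idx=2, l2_idx=7, offset=4
L1[2] = 0
L2[0][7] = 34
paddr = 34 * 8 + 4 = 276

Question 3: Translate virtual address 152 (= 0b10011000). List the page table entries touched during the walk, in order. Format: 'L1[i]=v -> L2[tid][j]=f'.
Answer: L1[2]=0 -> L2[0][3]=90

Derivation:
vaddr = 152 = 0b10011000
Split: l1_idx=2, l2_idx=3, offset=0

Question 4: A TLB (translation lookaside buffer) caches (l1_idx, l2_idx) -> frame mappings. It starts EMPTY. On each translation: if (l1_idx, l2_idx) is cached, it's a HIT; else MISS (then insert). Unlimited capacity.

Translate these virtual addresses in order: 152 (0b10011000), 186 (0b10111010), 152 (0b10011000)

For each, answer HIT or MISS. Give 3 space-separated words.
Answer: MISS MISS HIT

Derivation:
vaddr=152: (2,3) not in TLB -> MISS, insert
vaddr=186: (2,7) not in TLB -> MISS, insert
vaddr=152: (2,3) in TLB -> HIT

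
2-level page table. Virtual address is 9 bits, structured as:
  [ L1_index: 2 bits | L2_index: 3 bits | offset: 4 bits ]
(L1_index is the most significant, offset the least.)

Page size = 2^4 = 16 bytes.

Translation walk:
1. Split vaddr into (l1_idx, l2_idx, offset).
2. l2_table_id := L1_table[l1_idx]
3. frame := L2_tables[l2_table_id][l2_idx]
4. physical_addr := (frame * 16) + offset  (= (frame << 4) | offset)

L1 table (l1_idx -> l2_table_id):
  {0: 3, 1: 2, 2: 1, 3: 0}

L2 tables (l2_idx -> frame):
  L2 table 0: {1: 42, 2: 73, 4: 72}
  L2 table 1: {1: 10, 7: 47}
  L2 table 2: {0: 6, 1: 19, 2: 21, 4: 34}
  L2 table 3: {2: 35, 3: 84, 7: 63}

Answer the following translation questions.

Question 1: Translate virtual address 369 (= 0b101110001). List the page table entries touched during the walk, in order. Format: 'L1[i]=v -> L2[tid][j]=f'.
Answer: L1[2]=1 -> L2[1][7]=47

Derivation:
vaddr = 369 = 0b101110001
Split: l1_idx=2, l2_idx=7, offset=1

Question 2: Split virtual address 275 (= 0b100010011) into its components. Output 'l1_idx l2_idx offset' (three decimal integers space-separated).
vaddr = 275 = 0b100010011
  top 2 bits -> l1_idx = 2
  next 3 bits -> l2_idx = 1
  bottom 4 bits -> offset = 3

Answer: 2 1 3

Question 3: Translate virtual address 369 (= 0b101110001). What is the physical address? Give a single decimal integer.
vaddr = 369 = 0b101110001
Split: l1_idx=2, l2_idx=7, offset=1
L1[2] = 1
L2[1][7] = 47
paddr = 47 * 16 + 1 = 753

Answer: 753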